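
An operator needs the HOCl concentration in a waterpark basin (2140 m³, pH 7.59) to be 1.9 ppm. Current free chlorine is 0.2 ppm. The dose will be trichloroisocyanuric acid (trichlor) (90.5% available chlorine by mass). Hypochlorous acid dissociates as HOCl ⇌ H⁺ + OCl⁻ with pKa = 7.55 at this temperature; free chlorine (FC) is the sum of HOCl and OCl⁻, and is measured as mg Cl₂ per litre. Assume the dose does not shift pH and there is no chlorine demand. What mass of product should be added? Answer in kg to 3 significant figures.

Volume: 2140 m³ = 2,140,000 L.
[OCl⁻]/[HOCl] = 10^(pH − pKa) = 10^(7.59 − 7.55) = 1.096; fraction as HOCl = 1/(1 + 1.096) = 0.477.
Free chlorine required for 1.9 ppm HOCl: 1.9 / 0.477 = 3.983 ppm.
FC to add: 3.983 − 0.2 = 3.783 mg/L as Cl₂.
Cl₂ equivalent: 3.783 mg/L × 2,140,000 L = 8096 g.
Product at 90.5% available Cl: 8096 / 0.905 = 8946 g.

8.95 kg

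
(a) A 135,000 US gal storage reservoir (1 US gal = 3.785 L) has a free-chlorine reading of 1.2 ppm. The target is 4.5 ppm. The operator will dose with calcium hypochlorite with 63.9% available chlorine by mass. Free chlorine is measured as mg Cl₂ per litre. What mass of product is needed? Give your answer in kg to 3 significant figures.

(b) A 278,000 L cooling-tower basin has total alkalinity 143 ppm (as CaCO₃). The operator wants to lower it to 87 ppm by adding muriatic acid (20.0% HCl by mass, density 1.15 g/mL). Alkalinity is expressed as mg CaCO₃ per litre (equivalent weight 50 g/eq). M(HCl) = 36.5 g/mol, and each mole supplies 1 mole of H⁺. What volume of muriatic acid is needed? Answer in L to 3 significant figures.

(a) Volume: 135,000 US gal × 3.785 L/gal = 510,975 L.
(a) Chlorine deficit: 4.5 − 1.2 = 3.3 ppm = 3.3 mg/L as Cl₂.
(a) Cl₂ equivalent needed: 3.3 mg/L × 510,975 L = 1,686,000 mg = 1686 g.
(a) Product at 63.9% available chlorine: 1686 / 0.639 = 2639 g.

(b) Alkalinity to neutralize: (143 − 87) = 56 mg/L as CaCO₃ × 278,000 L = 15,570 g as CaCO₃.
(b) Equivalents of H⁺ required: 15,570 ÷ 50 g/eq = 311.4 eq = 311.4 mol HCl.
(b) Mass of HCl: 311.4 × 36.5 = 11,360 g.
(b) Mass of 20.0% solution: 11,360 / 0.2 = 56,820 g.
(b) Volume: 56,820 g ÷ 1.15 g/mL = 49,410 mL.

(a) 2.64 kg; (b) 49.4 L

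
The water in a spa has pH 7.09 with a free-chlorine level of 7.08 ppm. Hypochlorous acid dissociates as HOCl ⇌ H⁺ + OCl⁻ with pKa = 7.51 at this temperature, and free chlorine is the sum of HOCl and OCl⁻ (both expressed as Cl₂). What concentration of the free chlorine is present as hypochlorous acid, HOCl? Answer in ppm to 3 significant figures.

[OCl⁻]/[HOCl] = 10^(pH − pKa) = 10^(7.09 − 7.51) = 10^-0.42 = 0.3802.
Fraction as HOCl = 1 / (1 + 0.3802) = 0.7245.
HOCl = 0.7245 × 7.08 ppm = 5.13 ppm.

5.13 ppm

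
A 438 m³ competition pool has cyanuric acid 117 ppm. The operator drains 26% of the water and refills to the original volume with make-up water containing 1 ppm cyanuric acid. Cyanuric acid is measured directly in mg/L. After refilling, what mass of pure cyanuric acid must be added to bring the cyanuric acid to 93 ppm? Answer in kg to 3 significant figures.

Volume: 438 m³ = 438,000 L.
After draining 26% and refilling: 117 × 0.74 + 1 × 0.26 = 86.84 ppm.
Deficit to target: 93 − 86.84 = 6.16 mg/L.
Mass: 6.16 mg/L × 438,000 L = 2698 g cyanuric acid.

2.70 kg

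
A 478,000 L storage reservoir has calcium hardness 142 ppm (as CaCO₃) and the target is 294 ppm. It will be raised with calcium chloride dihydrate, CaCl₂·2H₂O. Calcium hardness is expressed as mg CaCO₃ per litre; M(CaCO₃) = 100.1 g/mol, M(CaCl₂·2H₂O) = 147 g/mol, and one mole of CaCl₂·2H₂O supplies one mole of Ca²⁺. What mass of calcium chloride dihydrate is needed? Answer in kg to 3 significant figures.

Hardness to add: (294 − 142) = 152 mg/L as CaCO₃ × 478,000 L = 72,660 g as CaCO₃.
Moles of Ca²⁺ (1 mol Ca²⁺ ≡ 1 mol CaCO₃): 72,660 / 100.1 g/mol = 725.8 mol.
Mass of CaCl₂·2H₂O: 725.8 × 147 = 106,700 g.

107 kg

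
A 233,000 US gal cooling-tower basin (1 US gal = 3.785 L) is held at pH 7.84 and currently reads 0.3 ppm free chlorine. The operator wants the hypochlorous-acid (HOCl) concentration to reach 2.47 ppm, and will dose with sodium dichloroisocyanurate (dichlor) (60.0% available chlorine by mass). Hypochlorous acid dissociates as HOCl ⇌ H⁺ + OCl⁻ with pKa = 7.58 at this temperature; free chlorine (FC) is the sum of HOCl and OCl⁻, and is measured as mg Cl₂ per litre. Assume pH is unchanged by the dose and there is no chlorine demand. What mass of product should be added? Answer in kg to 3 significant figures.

Volume: 233,000 US gal × 3.785 L/gal = 881,905 L.
[OCl⁻]/[HOCl] = 10^(pH − pKa) = 10^(7.84 − 7.58) = 1.82; fraction as HOCl = 1/(1 + 1.82) = 0.3546.
Free chlorine required for 2.47 ppm HOCl: 2.47 / 0.3546 = 6.965 ppm.
FC to add: 6.965 − 0.3 = 6.665 mg/L as Cl₂.
Cl₂ equivalent: 6.665 mg/L × 881,905 L = 5878 g.
Product at 60.0% available Cl: 5878 / 0.6 = 9796 g.

9.80 kg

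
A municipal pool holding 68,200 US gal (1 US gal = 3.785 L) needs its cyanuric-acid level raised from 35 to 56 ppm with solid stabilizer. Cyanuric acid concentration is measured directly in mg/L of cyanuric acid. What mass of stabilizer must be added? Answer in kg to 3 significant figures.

5.42 kg

Volume: 68,200 US gal × 3.785 L/gal = 258,137 L.
CYA to add: (56 − 35) = 21 mg/L × 258,137 L = 5421 g cyanuric acid.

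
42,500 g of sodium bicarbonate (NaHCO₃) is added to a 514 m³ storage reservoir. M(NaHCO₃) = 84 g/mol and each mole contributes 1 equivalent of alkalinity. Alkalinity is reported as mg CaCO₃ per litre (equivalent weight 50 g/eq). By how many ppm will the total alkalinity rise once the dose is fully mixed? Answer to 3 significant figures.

Volume: 514 m³ = 514,000 L.
Moles of NaHCO₃: 42,500 g ÷ 84 g/mol = 506 mol → 506 eq of alkalinity.
As CaCO₃: 506 eq × 50 g/eq = 25,300 g.
Rise: 25,300 g / 514,000 L × 1000 = 49.22 mg/L.

49.2 ppm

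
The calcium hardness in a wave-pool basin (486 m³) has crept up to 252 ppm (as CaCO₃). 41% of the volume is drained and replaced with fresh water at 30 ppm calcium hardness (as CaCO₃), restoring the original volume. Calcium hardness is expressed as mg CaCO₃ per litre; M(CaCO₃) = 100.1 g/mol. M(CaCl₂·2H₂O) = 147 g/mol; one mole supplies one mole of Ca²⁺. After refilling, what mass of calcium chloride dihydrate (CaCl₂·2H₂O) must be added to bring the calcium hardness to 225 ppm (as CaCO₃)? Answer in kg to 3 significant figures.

Volume: 486 m³ = 486,000 L.
After draining 41% and refilling: 252 × 0.59 + 30 × 0.41 = 160.98 ppm.
Deficit to target: 225 − 160.98 = 64.02 mg/L.
As CaCO₃: 64.02 mg/L × 486,000 L = 31,110 g; ÷ 100.1 = 310.8 mol Ca²⁺.
Mass: 310.8 × 147 = 45,690 g.

45.7 kg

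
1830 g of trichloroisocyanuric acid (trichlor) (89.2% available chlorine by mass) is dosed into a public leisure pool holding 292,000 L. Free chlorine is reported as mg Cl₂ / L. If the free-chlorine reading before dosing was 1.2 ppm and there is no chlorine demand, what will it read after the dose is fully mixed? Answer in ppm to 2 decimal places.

6.79 ppm

Available chlorine delivered: 1830 g × 0.892 = 1632 g as Cl₂.
Concentration rise: 1632 g / 292,000 L = 5.59 mg/L = 5.59 ppm.
Final FC: 1.2 + 5.59 = 6.79 ppm.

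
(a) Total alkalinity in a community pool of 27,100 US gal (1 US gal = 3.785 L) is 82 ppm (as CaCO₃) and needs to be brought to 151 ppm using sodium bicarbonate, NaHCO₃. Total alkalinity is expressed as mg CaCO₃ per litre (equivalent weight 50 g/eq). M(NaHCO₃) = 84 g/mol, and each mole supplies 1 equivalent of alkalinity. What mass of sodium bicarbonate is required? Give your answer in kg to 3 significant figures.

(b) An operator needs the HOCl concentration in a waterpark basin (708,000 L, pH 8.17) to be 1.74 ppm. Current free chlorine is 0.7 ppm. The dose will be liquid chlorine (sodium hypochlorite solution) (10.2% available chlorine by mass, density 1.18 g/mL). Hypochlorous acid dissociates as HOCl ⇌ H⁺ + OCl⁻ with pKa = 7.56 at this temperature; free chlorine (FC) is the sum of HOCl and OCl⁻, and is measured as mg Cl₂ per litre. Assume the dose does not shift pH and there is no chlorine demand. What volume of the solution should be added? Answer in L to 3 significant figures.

(a) 11.9 kg; (b) 47.8 L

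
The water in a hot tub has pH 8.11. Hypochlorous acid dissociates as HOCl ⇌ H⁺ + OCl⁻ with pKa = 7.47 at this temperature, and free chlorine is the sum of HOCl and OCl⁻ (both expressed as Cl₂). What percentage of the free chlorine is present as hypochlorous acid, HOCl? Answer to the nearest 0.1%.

18.6%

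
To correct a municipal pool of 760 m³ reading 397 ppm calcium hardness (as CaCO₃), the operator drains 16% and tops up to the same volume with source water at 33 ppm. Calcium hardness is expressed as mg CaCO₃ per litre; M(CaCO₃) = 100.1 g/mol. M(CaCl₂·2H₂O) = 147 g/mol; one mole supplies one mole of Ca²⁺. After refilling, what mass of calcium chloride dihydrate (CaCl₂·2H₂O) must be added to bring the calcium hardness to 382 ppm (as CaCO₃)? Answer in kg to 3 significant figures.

48.3 kg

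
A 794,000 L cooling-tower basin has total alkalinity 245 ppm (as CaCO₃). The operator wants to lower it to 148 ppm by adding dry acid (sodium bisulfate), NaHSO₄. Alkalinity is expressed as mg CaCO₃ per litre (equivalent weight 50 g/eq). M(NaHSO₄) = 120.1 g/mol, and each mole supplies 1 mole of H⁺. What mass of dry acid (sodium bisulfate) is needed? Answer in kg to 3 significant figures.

Alkalinity to neutralize: (245 − 148) = 97 mg/L as CaCO₃ × 794,000 L = 77,020 g as CaCO₃.
Equivalents of H⁺ required: 77,020 ÷ 50 g/eq = 1540 eq = 1540 mol NaHSO₄.
Mass of NaHSO₄: 1540 × 120.1 = 185,000 g.

185 kg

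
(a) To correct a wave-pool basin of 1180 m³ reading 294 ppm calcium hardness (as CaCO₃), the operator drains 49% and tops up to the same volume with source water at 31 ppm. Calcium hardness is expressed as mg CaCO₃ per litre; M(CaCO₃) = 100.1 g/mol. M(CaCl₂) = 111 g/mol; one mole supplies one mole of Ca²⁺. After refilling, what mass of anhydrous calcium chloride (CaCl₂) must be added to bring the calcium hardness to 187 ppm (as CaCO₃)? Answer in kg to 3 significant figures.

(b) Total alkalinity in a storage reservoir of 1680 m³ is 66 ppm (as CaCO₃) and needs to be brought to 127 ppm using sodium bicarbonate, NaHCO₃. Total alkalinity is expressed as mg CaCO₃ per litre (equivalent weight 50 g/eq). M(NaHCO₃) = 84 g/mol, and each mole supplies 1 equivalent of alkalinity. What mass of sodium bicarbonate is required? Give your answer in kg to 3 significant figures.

(a) 28.6 kg; (b) 172 kg

(a) Volume: 1180 m³ = 1,180,000 L.
(a) After draining 49% and refilling: 294 × 0.51 + 31 × 0.49 = 165.13 ppm.
(a) Deficit to target: 187 − 165.13 = 21.87 mg/L.
(a) As CaCO₃: 21.87 mg/L × 1,180,000 L = 25,810 g; ÷ 100.1 = 257.8 mol Ca²⁺.
(a) Mass: 257.8 × 111 = 28,620 g.

(b) Volume: 1680 m³ = 1,680,000 L.
(b) Alkalinity to add: (127 − 66) = 61 mg/L as CaCO₃ × 1,680,000 L = 102,500 g as CaCO₃.
(b) Equivalents: 102,500 g ÷ 50 g/eq = 2050 eq.
(b) NaHCO₃ supplies 1 eq per mole → 2050 mol.
(b) Mass: 2050 mol × 84 g/mol = 172,200 g.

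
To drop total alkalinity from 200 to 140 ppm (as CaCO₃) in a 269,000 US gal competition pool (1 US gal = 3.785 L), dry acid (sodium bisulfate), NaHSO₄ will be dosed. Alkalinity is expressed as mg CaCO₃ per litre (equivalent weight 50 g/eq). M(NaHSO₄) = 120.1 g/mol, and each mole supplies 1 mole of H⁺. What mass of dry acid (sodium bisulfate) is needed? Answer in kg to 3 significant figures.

147 kg

Volume: 269,000 US gal × 3.785 L/gal = 1,018,165 L.
Alkalinity to neutralize: (200 − 140) = 60 mg/L as CaCO₃ × 1,018,165 L = 61,090 g as CaCO₃.
Equivalents of H⁺ required: 61,090 ÷ 50 g/eq = 1222 eq = 1222 mol NaHSO₄.
Mass of NaHSO₄: 1222 × 120.1 = 146,700 g.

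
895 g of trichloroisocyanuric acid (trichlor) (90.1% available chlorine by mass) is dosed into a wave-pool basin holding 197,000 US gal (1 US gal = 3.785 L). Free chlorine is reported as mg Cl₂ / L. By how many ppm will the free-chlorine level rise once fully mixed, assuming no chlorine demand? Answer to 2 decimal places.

Volume: 197,000 US gal × 3.785 L/gal = 745,645 L.
Available chlorine delivered: 895 g × 0.901 = 806.4 g as Cl₂.
Concentration rise: 806.4 g / 745,645 L = 1.081 mg/L = 1.08 ppm.

1.08 ppm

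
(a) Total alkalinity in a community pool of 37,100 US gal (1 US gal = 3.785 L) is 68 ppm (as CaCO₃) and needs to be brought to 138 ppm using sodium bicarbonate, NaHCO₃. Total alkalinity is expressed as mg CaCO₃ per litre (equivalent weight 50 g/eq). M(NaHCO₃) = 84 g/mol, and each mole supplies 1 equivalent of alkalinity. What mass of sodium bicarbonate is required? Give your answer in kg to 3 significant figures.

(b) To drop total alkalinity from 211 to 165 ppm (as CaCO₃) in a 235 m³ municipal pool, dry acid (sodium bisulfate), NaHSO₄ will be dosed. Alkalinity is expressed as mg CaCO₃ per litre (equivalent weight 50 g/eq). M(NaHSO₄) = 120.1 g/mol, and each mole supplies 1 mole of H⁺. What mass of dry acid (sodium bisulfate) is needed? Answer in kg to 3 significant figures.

(a) Volume: 37,100 US gal × 3.785 L/gal = 140,424 L.
(a) Alkalinity to add: (138 − 68) = 70 mg/L as CaCO₃ × 140,424 L = 9830 g as CaCO₃.
(a) Equivalents: 9830 g ÷ 50 g/eq = 196.6 eq.
(a) NaHCO₃ supplies 1 eq per mole → 196.6 mol.
(a) Mass: 196.6 mol × 84 g/mol = 16,510 g.

(b) Volume: 235 m³ = 235,000 L.
(b) Alkalinity to neutralize: (211 − 165) = 46 mg/L as CaCO₃ × 235,000 L = 10,810 g as CaCO₃.
(b) Equivalents of H⁺ required: 10,810 ÷ 50 g/eq = 216.2 eq = 216.2 mol NaHSO₄.
(b) Mass of NaHSO₄: 216.2 × 120.1 = 25,970 g.

(a) 16.5 kg; (b) 26.0 kg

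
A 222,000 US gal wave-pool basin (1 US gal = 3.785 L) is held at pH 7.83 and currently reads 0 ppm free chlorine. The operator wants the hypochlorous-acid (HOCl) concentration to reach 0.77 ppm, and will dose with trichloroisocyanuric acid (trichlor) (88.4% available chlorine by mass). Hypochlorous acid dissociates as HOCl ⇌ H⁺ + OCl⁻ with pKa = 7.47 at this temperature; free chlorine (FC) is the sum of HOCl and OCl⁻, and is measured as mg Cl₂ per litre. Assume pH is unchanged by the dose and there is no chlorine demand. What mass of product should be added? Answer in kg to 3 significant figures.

2.41 kg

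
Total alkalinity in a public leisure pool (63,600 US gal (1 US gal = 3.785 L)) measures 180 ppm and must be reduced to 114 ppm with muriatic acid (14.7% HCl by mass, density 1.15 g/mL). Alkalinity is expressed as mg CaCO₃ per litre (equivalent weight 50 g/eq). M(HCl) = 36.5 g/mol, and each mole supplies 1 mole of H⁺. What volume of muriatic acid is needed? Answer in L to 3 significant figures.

68.6 L

Volume: 63,600 US gal × 3.785 L/gal = 240,726 L.
Alkalinity to neutralize: (180 − 114) = 66 mg/L as CaCO₃ × 240,726 L = 15,890 g as CaCO₃.
Equivalents of H⁺ required: 15,890 ÷ 50 g/eq = 317.8 eq = 317.8 mol HCl.
Mass of HCl: 317.8 × 36.5 = 11,600 g.
Mass of 14.7% solution: 11,600 / 0.147 = 78,900 g.
Volume: 78,900 g ÷ 1.15 g/mL = 68,610 mL.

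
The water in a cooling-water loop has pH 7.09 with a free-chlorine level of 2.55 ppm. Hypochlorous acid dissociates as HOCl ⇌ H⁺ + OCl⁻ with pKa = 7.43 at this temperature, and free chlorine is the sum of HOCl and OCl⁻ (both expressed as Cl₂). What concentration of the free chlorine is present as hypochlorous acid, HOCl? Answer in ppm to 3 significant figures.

[OCl⁻]/[HOCl] = 10^(pH − pKa) = 10^(7.09 − 7.43) = 10^-0.34 = 0.4571.
Fraction as HOCl = 1 / (1 + 0.4571) = 0.6863.
HOCl = 0.6863 × 2.55 ppm = 1.75 ppm.

1.75 ppm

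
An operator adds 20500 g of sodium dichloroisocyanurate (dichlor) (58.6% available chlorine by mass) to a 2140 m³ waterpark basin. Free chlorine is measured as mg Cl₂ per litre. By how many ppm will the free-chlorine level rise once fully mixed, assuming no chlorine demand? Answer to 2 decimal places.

Volume: 2140 m³ = 2,140,000 L.
Available chlorine delivered: 20,500 g × 0.586 = 12,010 g as Cl₂.
Concentration rise: 12,010 g / 2,140,000 L = 5.614 mg/L = 5.61 ppm.

5.61 ppm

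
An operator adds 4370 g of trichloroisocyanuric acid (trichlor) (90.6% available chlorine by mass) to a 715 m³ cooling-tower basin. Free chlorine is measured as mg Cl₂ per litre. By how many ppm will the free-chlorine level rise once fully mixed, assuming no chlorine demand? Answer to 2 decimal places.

5.54 ppm

Volume: 715 m³ = 715,000 L.
Available chlorine delivered: 4370 g × 0.906 = 3959 g as Cl₂.
Concentration rise: 3959 g / 715,000 L = 5.537 mg/L = 5.54 ppm.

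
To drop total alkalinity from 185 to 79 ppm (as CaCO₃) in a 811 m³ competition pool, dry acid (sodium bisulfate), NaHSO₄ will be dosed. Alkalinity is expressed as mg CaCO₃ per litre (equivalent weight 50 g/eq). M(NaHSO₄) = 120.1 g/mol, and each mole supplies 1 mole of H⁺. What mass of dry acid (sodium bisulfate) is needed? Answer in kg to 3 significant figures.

206 kg

Volume: 811 m³ = 811,000 L.
Alkalinity to neutralize: (185 − 79) = 106 mg/L as CaCO₃ × 811,000 L = 85,970 g as CaCO₃.
Equivalents of H⁺ required: 85,970 ÷ 50 g/eq = 1719 eq = 1719 mol NaHSO₄.
Mass of NaHSO₄: 1719 × 120.1 = 206,500 g.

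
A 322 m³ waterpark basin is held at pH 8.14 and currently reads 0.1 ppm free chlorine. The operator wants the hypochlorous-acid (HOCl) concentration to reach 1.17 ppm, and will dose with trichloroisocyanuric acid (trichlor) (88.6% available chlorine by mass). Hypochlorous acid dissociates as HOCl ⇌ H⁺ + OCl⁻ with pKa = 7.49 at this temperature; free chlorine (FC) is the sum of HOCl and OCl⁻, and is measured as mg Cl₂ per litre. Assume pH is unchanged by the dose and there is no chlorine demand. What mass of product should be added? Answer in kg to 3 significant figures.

2.29 kg

Volume: 322 m³ = 322,000 L.
[OCl⁻]/[HOCl] = 10^(pH − pKa) = 10^(8.14 − 7.49) = 4.467; fraction as HOCl = 1/(1 + 4.467) = 0.1829.
Free chlorine required for 1.17 ppm HOCl: 1.17 / 0.1829 = 6.396 ppm.
FC to add: 6.396 − 0.1 = 6.296 mg/L as Cl₂.
Cl₂ equivalent: 6.296 mg/L × 322,000 L = 2027 g.
Product at 88.6% available Cl: 2027 / 0.886 = 2288 g.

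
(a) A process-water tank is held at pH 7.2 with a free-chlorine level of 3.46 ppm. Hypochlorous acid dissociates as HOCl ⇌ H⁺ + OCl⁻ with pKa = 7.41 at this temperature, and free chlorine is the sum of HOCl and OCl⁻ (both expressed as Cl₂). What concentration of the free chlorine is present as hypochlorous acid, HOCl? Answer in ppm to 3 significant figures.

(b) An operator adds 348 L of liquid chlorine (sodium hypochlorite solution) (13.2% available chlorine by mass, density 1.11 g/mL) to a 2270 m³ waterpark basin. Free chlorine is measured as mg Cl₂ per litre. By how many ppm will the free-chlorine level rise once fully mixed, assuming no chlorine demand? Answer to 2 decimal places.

(a) 2.14 ppm; (b) 22.46 ppm

(a) [OCl⁻]/[HOCl] = 10^(pH − pKa) = 10^(7.2 − 7.41) = 10^-0.21 = 0.6166.
(a) Fraction as HOCl = 1 / (1 + 0.6166) = 0.6186.
(a) HOCl = 0.6186 × 3.46 ppm = 2.14 ppm.

(b) Volume: 2270 m³ = 2,270,000 L.
(b) Mass of solution: 348 L × 1000 mL/L × 1.11 g/mL = 386,300 g.
(b) Available chlorine delivered: 386,300 g × 0.132 = 50,990 g as Cl₂.
(b) Concentration rise: 50,990 g / 2,270,000 L = 22.46 mg/L = 22.46 ppm.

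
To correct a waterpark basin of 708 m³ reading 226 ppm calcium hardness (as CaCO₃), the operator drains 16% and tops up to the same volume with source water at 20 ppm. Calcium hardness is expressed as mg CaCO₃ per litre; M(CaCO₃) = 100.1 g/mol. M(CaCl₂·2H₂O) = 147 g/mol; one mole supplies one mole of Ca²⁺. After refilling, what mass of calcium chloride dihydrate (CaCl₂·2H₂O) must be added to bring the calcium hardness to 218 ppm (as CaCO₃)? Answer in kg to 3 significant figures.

Volume: 708 m³ = 708,000 L.
After draining 16% and refilling: 226 × 0.84 + 20 × 0.16 = 193.04 ppm.
Deficit to target: 218 − 193.04 = 24.96 mg/L.
As CaCO₃: 24.96 mg/L × 708,000 L = 17,670 g; ÷ 100.1 = 176.5 mol Ca²⁺.
Mass: 176.5 × 147 = 25,950 g.

26.0 kg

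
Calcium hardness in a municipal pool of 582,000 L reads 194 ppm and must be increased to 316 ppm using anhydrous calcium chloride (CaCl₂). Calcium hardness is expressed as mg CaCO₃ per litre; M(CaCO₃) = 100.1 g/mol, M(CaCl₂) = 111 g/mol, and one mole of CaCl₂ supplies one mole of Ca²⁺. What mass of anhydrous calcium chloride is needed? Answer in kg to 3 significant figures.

78.7 kg

Hardness to add: (316 − 194) = 122 mg/L as CaCO₃ × 582,000 L = 71,000 g as CaCO₃.
Moles of Ca²⁺ (1 mol Ca²⁺ ≡ 1 mol CaCO₃): 71,000 / 100.1 g/mol = 709.3 mol.
Mass of CaCl₂: 709.3 × 111 = 78,740 g.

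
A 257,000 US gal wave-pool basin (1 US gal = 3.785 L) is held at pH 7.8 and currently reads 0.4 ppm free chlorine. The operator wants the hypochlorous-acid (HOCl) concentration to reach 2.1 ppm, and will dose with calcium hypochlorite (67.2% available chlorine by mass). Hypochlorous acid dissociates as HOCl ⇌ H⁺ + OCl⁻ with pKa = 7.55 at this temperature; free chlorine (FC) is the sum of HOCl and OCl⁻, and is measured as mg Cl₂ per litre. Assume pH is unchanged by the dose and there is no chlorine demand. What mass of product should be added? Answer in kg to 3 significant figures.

Volume: 257,000 US gal × 3.785 L/gal = 972,745 L.
[OCl⁻]/[HOCl] = 10^(pH − pKa) = 10^(7.8 − 7.55) = 1.778; fraction as HOCl = 1/(1 + 1.778) = 0.3599.
Free chlorine required for 2.1 ppm HOCl: 2.1 / 0.3599 = 5.834 ppm.
FC to add: 5.834 − 0.4 = 5.434 mg/L as Cl₂.
Cl₂ equivalent: 5.434 mg/L × 972,745 L = 5286 g.
Product at 67.2% available Cl: 5286 / 0.672 = 7866 g.

7.87 kg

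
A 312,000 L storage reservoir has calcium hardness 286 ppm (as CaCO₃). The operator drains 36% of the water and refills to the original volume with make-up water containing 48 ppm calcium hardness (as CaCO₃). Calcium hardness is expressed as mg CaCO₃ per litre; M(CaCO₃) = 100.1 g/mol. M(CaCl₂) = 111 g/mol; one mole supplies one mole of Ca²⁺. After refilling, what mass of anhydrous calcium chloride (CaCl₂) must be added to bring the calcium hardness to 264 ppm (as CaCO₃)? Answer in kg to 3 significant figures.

After draining 36% and refilling: 286 × 0.64 + 48 × 0.36 = 200.32 ppm.
Deficit to target: 264 − 200.32 = 63.68 mg/L.
As CaCO₃: 63.68 mg/L × 312,000 L = 19,870 g; ÷ 100.1 = 198.5 mol Ca²⁺.
Mass: 198.5 × 111 = 22,030 g.

22.0 kg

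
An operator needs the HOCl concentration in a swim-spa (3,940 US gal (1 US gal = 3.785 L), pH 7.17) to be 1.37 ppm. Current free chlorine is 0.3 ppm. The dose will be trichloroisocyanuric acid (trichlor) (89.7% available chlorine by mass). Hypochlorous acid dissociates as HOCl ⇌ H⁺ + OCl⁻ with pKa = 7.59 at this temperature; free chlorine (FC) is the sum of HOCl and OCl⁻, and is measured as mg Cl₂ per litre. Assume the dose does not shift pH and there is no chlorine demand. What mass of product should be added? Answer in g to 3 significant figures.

26.4 g

Volume: 3,940 US gal × 3.785 L/gal = 14,913 L.
[OCl⁻]/[HOCl] = 10^(pH − pKa) = 10^(7.17 − 7.59) = 0.3802; fraction as HOCl = 1/(1 + 0.3802) = 0.7245.
Free chlorine required for 1.37 ppm HOCl: 1.37 / 0.7245 = 1.891 ppm.
FC to add: 1.891 − 0.3 = 1.591 mg/L as Cl₂.
Cl₂ equivalent: 1.591 mg/L × 14,913 L = 23.72 g.
Product at 89.7% available Cl: 23.72 / 0.897 = 26.45 g.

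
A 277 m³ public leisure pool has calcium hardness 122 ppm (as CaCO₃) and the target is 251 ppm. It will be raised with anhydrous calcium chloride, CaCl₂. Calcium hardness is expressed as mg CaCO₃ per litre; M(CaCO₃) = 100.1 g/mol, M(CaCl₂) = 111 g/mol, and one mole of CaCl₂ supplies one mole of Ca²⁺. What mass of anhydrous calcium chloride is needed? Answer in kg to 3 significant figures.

Volume: 277 m³ = 277,000 L.
Hardness to add: (251 − 122) = 129 mg/L as CaCO₃ × 277,000 L = 35,730 g as CaCO₃.
Moles of Ca²⁺ (1 mol Ca²⁺ ≡ 1 mol CaCO₃): 35,730 / 100.1 g/mol = 357 mol.
Mass of CaCl₂: 357 × 111 = 39,620 g.

39.6 kg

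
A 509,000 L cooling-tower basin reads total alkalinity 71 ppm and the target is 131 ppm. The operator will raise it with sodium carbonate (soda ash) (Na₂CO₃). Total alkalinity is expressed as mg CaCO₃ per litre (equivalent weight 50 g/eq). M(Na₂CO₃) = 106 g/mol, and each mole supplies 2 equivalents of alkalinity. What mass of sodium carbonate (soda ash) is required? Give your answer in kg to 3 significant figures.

Alkalinity to add: (131 − 71) = 60 mg/L as CaCO₃ × 509,000 L = 30,540 g as CaCO₃.
Equivalents: 30,540 g ÷ 50 g/eq = 610.8 eq.
Each mole of Na₂CO₃ supplies 2 eq, so 610.8 / 2 = 305.4 mol.
Mass: 305.4 mol × 106 g/mol = 32,370 g.

32.4 kg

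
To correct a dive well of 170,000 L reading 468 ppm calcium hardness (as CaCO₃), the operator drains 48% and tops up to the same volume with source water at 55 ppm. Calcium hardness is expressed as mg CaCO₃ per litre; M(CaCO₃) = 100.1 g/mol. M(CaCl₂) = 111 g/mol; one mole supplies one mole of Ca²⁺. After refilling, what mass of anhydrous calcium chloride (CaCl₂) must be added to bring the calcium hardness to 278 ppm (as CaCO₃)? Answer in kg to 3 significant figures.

1.55 kg

After draining 48% and refilling: 468 × 0.52 + 55 × 0.48 = 269.76 ppm.
Deficit to target: 278 − 269.76 = 8.24 mg/L.
As CaCO₃: 8.24 mg/L × 170,000 L = 1401 g; ÷ 100.1 = 13.99 mol Ca²⁺.
Mass: 13.99 × 111 = 1553 g.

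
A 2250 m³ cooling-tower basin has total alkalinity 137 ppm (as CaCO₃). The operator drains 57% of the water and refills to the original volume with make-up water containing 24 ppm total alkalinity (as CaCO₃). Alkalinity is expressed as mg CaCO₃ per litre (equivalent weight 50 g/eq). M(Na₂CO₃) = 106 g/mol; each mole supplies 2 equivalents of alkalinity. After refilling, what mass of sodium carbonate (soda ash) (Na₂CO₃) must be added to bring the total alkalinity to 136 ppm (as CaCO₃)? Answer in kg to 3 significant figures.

151 kg

Volume: 2250 m³ = 2,250,000 L.
After draining 57% and refilling: 137 × 0.43 + 24 × 0.57 = 72.59 ppm.
Deficit to target: 136 − 72.59 = 63.41 mg/L.
As CaCO₃: 63.41 mg/L × 2,250,000 L = 142,700 g; ÷ 50 g/eq ÷ 2 = 1427 mol Na₂CO₃.
Mass: 1427 × 106 = 151,200 g.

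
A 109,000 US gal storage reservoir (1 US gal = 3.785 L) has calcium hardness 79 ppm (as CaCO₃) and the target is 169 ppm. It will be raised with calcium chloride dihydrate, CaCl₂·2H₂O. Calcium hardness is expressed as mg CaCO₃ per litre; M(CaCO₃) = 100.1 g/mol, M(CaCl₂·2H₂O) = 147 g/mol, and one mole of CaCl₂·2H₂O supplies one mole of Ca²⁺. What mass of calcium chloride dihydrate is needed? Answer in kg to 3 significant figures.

Volume: 109,000 US gal × 3.785 L/gal = 412,565 L.
Hardness to add: (169 − 79) = 90 mg/L as CaCO₃ × 412,565 L = 37,130 g as CaCO₃.
Moles of Ca²⁺ (1 mol Ca²⁺ ≡ 1 mol CaCO₃): 37,130 / 100.1 g/mol = 370.9 mol.
Mass of CaCl₂·2H₂O: 370.9 × 147 = 54,530 g.

54.5 kg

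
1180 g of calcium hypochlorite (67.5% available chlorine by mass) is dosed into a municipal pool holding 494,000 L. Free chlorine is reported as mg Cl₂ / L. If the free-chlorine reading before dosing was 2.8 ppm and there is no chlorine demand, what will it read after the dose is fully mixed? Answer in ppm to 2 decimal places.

4.41 ppm

Available chlorine delivered: 1180 g × 0.675 = 796.5 g as Cl₂.
Concentration rise: 796.5 g / 494,000 L = 1.612 mg/L = 1.61 ppm.
Final FC: 2.8 + 1.61 = 4.41 ppm.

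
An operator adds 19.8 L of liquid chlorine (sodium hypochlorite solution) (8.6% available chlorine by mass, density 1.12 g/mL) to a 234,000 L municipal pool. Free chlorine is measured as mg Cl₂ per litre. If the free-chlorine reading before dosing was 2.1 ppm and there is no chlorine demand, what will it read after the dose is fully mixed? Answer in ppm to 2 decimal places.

10.25 ppm

Mass of solution: 19.8 L × 1000 mL/L × 1.12 g/mL = 22,180 g.
Available chlorine delivered: 22,180 g × 0.086 = 1907 g as Cl₂.
Concentration rise: 1907 g / 234,000 L = 8.15 mg/L = 8.15 ppm.
Final FC: 2.1 + 8.15 = 10.25 ppm.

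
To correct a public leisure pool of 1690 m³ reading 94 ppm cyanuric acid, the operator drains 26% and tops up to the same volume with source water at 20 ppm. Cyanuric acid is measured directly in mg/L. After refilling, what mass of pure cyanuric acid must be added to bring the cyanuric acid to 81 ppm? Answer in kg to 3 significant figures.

Volume: 1690 m³ = 1,690,000 L.
After draining 26% and refilling: 94 × 0.74 + 20 × 0.26 = 74.76 ppm.
Deficit to target: 81 − 74.76 = 6.24 mg/L.
Mass: 6.24 mg/L × 1,690,000 L = 10,550 g cyanuric acid.

10.5 kg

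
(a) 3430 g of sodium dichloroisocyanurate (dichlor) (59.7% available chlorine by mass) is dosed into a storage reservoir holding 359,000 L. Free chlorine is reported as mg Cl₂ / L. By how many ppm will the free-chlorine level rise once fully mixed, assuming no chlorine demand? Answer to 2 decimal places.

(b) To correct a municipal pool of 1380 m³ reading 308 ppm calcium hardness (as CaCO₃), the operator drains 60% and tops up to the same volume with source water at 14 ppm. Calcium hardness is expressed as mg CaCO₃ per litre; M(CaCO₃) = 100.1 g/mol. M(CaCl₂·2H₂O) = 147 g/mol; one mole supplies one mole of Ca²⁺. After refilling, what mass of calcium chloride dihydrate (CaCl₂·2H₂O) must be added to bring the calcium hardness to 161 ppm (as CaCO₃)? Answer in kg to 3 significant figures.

(a) Available chlorine delivered: 3430 g × 0.597 = 2048 g as Cl₂.
(a) Concentration rise: 2048 g / 359,000 L = 5.704 mg/L = 5.70 ppm.

(b) Volume: 1380 m³ = 1,380,000 L.
(b) After draining 60% and refilling: 308 × 0.40 + 14 × 0.60 = 131.6 ppm.
(b) Deficit to target: 161 − 131.6 = 29.4 mg/L.
(b) As CaCO₃: 29.4 mg/L × 1,380,000 L = 40,570 g; ÷ 100.1 = 405.3 mol Ca²⁺.
(b) Mass: 405.3 × 147 = 59,580 g.

(a) 5.70 ppm; (b) 59.6 kg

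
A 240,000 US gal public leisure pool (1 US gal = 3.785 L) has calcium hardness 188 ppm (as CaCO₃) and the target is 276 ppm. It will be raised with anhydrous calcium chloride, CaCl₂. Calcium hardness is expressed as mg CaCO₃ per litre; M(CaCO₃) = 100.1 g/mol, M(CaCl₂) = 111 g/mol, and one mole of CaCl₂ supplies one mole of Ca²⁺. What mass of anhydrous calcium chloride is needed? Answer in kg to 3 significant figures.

88.6 kg

Volume: 240,000 US gal × 3.785 L/gal = 908,400 L.
Hardness to add: (276 − 188) = 88 mg/L as CaCO₃ × 908,400 L = 79,940 g as CaCO₃.
Moles of Ca²⁺ (1 mol Ca²⁺ ≡ 1 mol CaCO₃): 79,940 / 100.1 g/mol = 798.6 mol.
Mass of CaCl₂: 798.6 × 111 = 88,640 g.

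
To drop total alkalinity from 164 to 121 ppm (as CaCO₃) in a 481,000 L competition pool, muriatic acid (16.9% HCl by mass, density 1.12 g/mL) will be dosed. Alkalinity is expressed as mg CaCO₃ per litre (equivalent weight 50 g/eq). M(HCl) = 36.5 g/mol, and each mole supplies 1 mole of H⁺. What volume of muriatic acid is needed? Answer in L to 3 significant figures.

Alkalinity to neutralize: (164 − 121) = 43 mg/L as CaCO₃ × 481,000 L = 20,680 g as CaCO₃.
Equivalents of H⁺ required: 20,680 ÷ 50 g/eq = 413.7 eq = 413.7 mol HCl.
Mass of HCl: 413.7 × 36.5 = 15,100 g.
Mass of 16.9% solution: 15,100 / 0.169 = 89,340 g.
Volume: 89,340 g ÷ 1.12 g/mL = 79,770 mL.

79.8 L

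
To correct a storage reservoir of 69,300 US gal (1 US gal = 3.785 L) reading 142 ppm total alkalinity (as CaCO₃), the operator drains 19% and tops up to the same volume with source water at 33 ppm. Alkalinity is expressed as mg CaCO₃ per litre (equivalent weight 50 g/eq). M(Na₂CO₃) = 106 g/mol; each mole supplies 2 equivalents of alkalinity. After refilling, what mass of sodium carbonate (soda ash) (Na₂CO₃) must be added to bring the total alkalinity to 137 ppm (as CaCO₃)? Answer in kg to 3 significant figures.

Volume: 69,300 US gal × 3.785 L/gal = 262,300 L.
After draining 19% and refilling: 142 × 0.81 + 33 × 0.19 = 121.29 ppm.
Deficit to target: 137 − 121.29 = 15.71 mg/L.
As CaCO₃: 15.71 mg/L × 262,300 L = 4121 g; ÷ 50 g/eq ÷ 2 = 41.21 mol Na₂CO₃.
Mass: 41.21 × 106 = 4368 g.

4.37 kg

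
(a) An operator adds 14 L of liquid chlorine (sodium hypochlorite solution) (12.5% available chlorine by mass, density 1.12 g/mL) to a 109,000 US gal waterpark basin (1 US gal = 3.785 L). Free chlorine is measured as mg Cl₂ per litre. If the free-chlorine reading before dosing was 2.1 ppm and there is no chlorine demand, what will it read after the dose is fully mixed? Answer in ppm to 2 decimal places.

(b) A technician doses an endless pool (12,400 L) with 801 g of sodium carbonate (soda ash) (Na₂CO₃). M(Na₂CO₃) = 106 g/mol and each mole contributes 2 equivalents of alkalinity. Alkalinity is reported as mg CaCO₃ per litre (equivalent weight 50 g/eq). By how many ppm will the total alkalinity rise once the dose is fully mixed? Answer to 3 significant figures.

(a) Volume: 109,000 US gal × 3.785 L/gal = 412,565 L.
(a) Mass of solution: 14 L × 1000 mL/L × 1.12 g/mL = 15,680 g.
(a) Available chlorine delivered: 15,680 g × 0.125 = 1960 g as Cl₂.
(a) Concentration rise: 1960 g / 412,565 L = 4.751 mg/L = 4.75 ppm.
(a) Final FC: 2.1 + 4.75 = 6.85 ppm.

(b) Moles of Na₂CO₃: 801 g ÷ 106 g/mol = 7.557 mol → 15.11 eq of alkalinity.
(b) As CaCO₃: 15.11 eq × 50 g/eq = 755.7 g.
(b) Rise: 755.7 g / 12,400 L × 1000 = 60.94 mg/L.

(a) 6.85 ppm; (b) 60.9 ppm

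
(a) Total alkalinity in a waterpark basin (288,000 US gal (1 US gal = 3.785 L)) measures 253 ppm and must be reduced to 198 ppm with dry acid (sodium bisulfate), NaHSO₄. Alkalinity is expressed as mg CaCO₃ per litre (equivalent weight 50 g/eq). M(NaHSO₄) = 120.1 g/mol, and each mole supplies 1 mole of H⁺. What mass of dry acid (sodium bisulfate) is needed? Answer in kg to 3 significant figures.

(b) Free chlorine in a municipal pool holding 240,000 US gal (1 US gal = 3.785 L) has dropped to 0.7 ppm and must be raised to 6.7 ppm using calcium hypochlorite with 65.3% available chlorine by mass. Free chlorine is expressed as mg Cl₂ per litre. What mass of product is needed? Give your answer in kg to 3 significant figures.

(a) 144 kg; (b) 8.35 kg

(a) Volume: 288,000 US gal × 3.785 L/gal = 1,090,080 L.
(a) Alkalinity to neutralize: (253 − 198) = 55 mg/L as CaCO₃ × 1,090,080 L = 59,950 g as CaCO₃.
(a) Equivalents of H⁺ required: 59,950 ÷ 50 g/eq = 1199 eq = 1199 mol NaHSO₄.
(a) Mass of NaHSO₄: 1199 × 120.1 = 144,000 g.

(b) Volume: 240,000 US gal × 3.785 L/gal = 908,400 L.
(b) Chlorine deficit: 6.7 − 0.7 = 6 ppm = 6 mg/L as Cl₂.
(b) Cl₂ equivalent needed: 6 mg/L × 908,400 L = 5,450,000 mg = 5450 g.
(b) Product at 65.3% available chlorine: 5450 / 0.653 = 8347 g.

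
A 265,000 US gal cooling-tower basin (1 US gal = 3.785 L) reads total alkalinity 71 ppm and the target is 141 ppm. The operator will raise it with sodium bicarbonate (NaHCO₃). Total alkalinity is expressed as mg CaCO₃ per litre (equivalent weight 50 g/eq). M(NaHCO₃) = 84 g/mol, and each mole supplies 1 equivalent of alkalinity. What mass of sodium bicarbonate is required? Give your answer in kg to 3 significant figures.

Volume: 265,000 US gal × 3.785 L/gal = 1,003,025 L.
Alkalinity to add: (141 − 71) = 70 mg/L as CaCO₃ × 1,003,025 L = 70,210 g as CaCO₃.
Equivalents: 70,210 g ÷ 50 g/eq = 1404 eq.
NaHCO₃ supplies 1 eq per mole → 1404 mol.
Mass: 1404 mol × 84 g/mol = 118,000 g.

118 kg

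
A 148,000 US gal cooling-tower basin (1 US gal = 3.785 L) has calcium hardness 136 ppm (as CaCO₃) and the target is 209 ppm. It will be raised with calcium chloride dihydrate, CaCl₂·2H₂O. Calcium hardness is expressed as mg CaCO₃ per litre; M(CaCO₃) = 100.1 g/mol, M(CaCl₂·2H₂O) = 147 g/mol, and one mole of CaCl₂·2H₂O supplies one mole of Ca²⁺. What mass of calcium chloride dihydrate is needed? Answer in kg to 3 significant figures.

Volume: 148,000 US gal × 3.785 L/gal = 560,180 L.
Hardness to add: (209 − 136) = 73 mg/L as CaCO₃ × 560,180 L = 40,890 g as CaCO₃.
Moles of Ca²⁺ (1 mol Ca²⁺ ≡ 1 mol CaCO₃): 40,890 / 100.1 g/mol = 408.5 mol.
Mass of CaCl₂·2H₂O: 408.5 × 147 = 60,050 g.

60.1 kg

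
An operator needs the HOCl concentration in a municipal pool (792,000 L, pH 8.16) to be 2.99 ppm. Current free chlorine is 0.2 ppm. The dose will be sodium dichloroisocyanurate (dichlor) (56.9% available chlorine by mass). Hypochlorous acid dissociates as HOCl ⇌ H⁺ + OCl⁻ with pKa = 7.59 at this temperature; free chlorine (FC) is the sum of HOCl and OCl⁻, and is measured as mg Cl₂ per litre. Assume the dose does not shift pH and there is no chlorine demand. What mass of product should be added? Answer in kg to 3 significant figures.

19.3 kg

[OCl⁻]/[HOCl] = 10^(pH − pKa) = 10^(8.16 − 7.59) = 3.715; fraction as HOCl = 1/(1 + 3.715) = 0.2121.
Free chlorine required for 2.99 ppm HOCl: 2.99 / 0.2121 = 14.1 ppm.
FC to add: 14.1 − 0.2 = 13.9 mg/L as Cl₂.
Cl₂ equivalent: 13.9 mg/L × 792,000 L = 11,010 g.
Product at 56.9% available Cl: 11,010 / 0.569 = 19,350 g.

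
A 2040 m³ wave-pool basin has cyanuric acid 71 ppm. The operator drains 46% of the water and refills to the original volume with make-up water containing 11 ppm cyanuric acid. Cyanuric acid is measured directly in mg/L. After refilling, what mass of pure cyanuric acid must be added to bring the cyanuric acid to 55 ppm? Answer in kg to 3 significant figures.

Volume: 2040 m³ = 2,040,000 L.
After draining 46% and refilling: 71 × 0.54 + 11 × 0.46 = 43.4 ppm.
Deficit to target: 55 − 43.4 = 11.6 mg/L.
Mass: 11.6 mg/L × 2,040,000 L = 23,660 g cyanuric acid.

23.7 kg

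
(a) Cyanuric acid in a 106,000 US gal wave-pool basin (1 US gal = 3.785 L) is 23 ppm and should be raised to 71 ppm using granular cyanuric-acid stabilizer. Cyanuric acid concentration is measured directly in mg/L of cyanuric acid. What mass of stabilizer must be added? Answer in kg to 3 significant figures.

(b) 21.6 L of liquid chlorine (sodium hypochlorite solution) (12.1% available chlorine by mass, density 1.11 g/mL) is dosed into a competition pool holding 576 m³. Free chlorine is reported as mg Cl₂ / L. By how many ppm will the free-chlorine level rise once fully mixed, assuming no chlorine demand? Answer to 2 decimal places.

(a) 19.3 kg; (b) 5.04 ppm

(a) Volume: 106,000 US gal × 3.785 L/gal = 401,210 L.
(a) CYA to add: (71 − 23) = 48 mg/L × 401,210 L = 19,260 g cyanuric acid.

(b) Volume: 576 m³ = 576,000 L.
(b) Mass of solution: 21.6 L × 1000 mL/L × 1.11 g/mL = 23,980 g.
(b) Available chlorine delivered: 23,980 g × 0.121 = 2901 g as Cl₂.
(b) Concentration rise: 2901 g / 576,000 L = 5.037 mg/L = 5.04 ppm.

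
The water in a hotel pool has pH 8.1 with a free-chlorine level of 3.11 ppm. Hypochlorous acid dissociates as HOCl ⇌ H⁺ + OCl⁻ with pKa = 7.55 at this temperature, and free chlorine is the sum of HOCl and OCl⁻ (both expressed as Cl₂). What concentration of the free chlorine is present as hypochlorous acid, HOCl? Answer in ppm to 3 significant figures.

0.684 ppm

[OCl⁻]/[HOCl] = 10^(pH − pKa) = 10^(8.1 − 7.55) = 10^0.55 = 3.548.
Fraction as HOCl = 1 / (1 + 3.548) = 0.2199.
HOCl = 0.2199 × 3.11 ppm = 0.6838 ppm.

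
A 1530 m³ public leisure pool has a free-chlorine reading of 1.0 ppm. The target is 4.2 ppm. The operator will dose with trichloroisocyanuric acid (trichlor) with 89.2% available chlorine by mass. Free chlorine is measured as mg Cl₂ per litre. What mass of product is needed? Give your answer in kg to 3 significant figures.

Volume: 1530 m³ = 1,530,000 L.
Chlorine deficit: 4.2 − 1.0 = 3.2 ppm = 3.2 mg/L as Cl₂.
Cl₂ equivalent needed: 3.2 mg/L × 1,530,000 L = 4,896,000 mg = 4896 g.
Product at 89.2% available chlorine: 4896 / 0.892 = 5489 g.

5.49 kg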